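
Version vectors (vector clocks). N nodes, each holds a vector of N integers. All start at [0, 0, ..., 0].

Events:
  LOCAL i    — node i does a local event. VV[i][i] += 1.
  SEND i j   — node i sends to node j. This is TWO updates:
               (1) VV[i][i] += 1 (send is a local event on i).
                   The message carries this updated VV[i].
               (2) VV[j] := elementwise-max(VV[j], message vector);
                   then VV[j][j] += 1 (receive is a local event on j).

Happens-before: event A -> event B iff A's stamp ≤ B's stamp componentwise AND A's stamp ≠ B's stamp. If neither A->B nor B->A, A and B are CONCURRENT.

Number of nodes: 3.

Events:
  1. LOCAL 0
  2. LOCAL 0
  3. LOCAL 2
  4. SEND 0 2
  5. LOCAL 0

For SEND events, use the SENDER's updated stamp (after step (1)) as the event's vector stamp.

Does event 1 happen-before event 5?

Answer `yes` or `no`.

Initial: VV[0]=[0, 0, 0]
Initial: VV[1]=[0, 0, 0]
Initial: VV[2]=[0, 0, 0]
Event 1: LOCAL 0: VV[0][0]++ -> VV[0]=[1, 0, 0]
Event 2: LOCAL 0: VV[0][0]++ -> VV[0]=[2, 0, 0]
Event 3: LOCAL 2: VV[2][2]++ -> VV[2]=[0, 0, 1]
Event 4: SEND 0->2: VV[0][0]++ -> VV[0]=[3, 0, 0], msg_vec=[3, 0, 0]; VV[2]=max(VV[2],msg_vec) then VV[2][2]++ -> VV[2]=[3, 0, 2]
Event 5: LOCAL 0: VV[0][0]++ -> VV[0]=[4, 0, 0]
Event 1 stamp: [1, 0, 0]
Event 5 stamp: [4, 0, 0]
[1, 0, 0] <= [4, 0, 0]? True. Equal? False. Happens-before: True

Answer: yes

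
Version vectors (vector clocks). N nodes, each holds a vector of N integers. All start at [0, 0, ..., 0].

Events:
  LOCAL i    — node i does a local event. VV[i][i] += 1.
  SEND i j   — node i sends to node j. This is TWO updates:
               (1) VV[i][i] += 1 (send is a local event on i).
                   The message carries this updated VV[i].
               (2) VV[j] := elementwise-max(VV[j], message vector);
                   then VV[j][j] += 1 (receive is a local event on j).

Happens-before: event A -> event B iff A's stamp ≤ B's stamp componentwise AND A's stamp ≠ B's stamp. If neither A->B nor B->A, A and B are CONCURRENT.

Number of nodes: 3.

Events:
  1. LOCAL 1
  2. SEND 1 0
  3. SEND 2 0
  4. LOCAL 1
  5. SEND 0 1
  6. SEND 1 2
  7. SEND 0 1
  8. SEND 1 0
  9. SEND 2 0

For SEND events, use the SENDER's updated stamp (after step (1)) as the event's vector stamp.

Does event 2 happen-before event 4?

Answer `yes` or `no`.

Answer: yes

Derivation:
Initial: VV[0]=[0, 0, 0]
Initial: VV[1]=[0, 0, 0]
Initial: VV[2]=[0, 0, 0]
Event 1: LOCAL 1: VV[1][1]++ -> VV[1]=[0, 1, 0]
Event 2: SEND 1->0: VV[1][1]++ -> VV[1]=[0, 2, 0], msg_vec=[0, 2, 0]; VV[0]=max(VV[0],msg_vec) then VV[0][0]++ -> VV[0]=[1, 2, 0]
Event 3: SEND 2->0: VV[2][2]++ -> VV[2]=[0, 0, 1], msg_vec=[0, 0, 1]; VV[0]=max(VV[0],msg_vec) then VV[0][0]++ -> VV[0]=[2, 2, 1]
Event 4: LOCAL 1: VV[1][1]++ -> VV[1]=[0, 3, 0]
Event 5: SEND 0->1: VV[0][0]++ -> VV[0]=[3, 2, 1], msg_vec=[3, 2, 1]; VV[1]=max(VV[1],msg_vec) then VV[1][1]++ -> VV[1]=[3, 4, 1]
Event 6: SEND 1->2: VV[1][1]++ -> VV[1]=[3, 5, 1], msg_vec=[3, 5, 1]; VV[2]=max(VV[2],msg_vec) then VV[2][2]++ -> VV[2]=[3, 5, 2]
Event 7: SEND 0->1: VV[0][0]++ -> VV[0]=[4, 2, 1], msg_vec=[4, 2, 1]; VV[1]=max(VV[1],msg_vec) then VV[1][1]++ -> VV[1]=[4, 6, 1]
Event 8: SEND 1->0: VV[1][1]++ -> VV[1]=[4, 7, 1], msg_vec=[4, 7, 1]; VV[0]=max(VV[0],msg_vec) then VV[0][0]++ -> VV[0]=[5, 7, 1]
Event 9: SEND 2->0: VV[2][2]++ -> VV[2]=[3, 5, 3], msg_vec=[3, 5, 3]; VV[0]=max(VV[0],msg_vec) then VV[0][0]++ -> VV[0]=[6, 7, 3]
Event 2 stamp: [0, 2, 0]
Event 4 stamp: [0, 3, 0]
[0, 2, 0] <= [0, 3, 0]? True. Equal? False. Happens-before: True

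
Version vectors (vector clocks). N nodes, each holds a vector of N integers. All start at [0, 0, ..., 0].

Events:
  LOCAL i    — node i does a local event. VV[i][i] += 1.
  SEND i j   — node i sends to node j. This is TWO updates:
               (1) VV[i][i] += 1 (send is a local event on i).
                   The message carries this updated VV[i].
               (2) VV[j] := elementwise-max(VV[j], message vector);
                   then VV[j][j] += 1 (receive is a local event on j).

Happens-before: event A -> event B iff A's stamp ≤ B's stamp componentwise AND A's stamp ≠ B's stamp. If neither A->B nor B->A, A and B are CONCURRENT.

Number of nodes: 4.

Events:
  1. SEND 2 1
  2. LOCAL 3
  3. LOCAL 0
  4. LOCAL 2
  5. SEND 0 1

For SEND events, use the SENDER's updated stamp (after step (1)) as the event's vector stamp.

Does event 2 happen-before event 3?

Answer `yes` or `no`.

Initial: VV[0]=[0, 0, 0, 0]
Initial: VV[1]=[0, 0, 0, 0]
Initial: VV[2]=[0, 0, 0, 0]
Initial: VV[3]=[0, 0, 0, 0]
Event 1: SEND 2->1: VV[2][2]++ -> VV[2]=[0, 0, 1, 0], msg_vec=[0, 0, 1, 0]; VV[1]=max(VV[1],msg_vec) then VV[1][1]++ -> VV[1]=[0, 1, 1, 0]
Event 2: LOCAL 3: VV[3][3]++ -> VV[3]=[0, 0, 0, 1]
Event 3: LOCAL 0: VV[0][0]++ -> VV[0]=[1, 0, 0, 0]
Event 4: LOCAL 2: VV[2][2]++ -> VV[2]=[0, 0, 2, 0]
Event 5: SEND 0->1: VV[0][0]++ -> VV[0]=[2, 0, 0, 0], msg_vec=[2, 0, 0, 0]; VV[1]=max(VV[1],msg_vec) then VV[1][1]++ -> VV[1]=[2, 2, 1, 0]
Event 2 stamp: [0, 0, 0, 1]
Event 3 stamp: [1, 0, 0, 0]
[0, 0, 0, 1] <= [1, 0, 0, 0]? False. Equal? False. Happens-before: False

Answer: no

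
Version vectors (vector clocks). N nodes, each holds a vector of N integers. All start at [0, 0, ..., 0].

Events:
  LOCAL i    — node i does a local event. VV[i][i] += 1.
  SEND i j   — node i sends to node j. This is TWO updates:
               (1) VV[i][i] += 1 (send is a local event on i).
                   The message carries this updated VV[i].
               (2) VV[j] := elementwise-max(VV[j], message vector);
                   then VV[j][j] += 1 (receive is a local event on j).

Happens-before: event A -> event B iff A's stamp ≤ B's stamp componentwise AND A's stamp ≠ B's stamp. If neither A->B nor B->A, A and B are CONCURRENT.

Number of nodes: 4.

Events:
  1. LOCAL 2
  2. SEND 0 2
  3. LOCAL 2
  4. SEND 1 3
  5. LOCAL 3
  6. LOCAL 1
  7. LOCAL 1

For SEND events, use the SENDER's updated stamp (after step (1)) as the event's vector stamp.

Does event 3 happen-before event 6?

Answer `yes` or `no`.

Answer: no

Derivation:
Initial: VV[0]=[0, 0, 0, 0]
Initial: VV[1]=[0, 0, 0, 0]
Initial: VV[2]=[0, 0, 0, 0]
Initial: VV[3]=[0, 0, 0, 0]
Event 1: LOCAL 2: VV[2][2]++ -> VV[2]=[0, 0, 1, 0]
Event 2: SEND 0->2: VV[0][0]++ -> VV[0]=[1, 0, 0, 0], msg_vec=[1, 0, 0, 0]; VV[2]=max(VV[2],msg_vec) then VV[2][2]++ -> VV[2]=[1, 0, 2, 0]
Event 3: LOCAL 2: VV[2][2]++ -> VV[2]=[1, 0, 3, 0]
Event 4: SEND 1->3: VV[1][1]++ -> VV[1]=[0, 1, 0, 0], msg_vec=[0, 1, 0, 0]; VV[3]=max(VV[3],msg_vec) then VV[3][3]++ -> VV[3]=[0, 1, 0, 1]
Event 5: LOCAL 3: VV[3][3]++ -> VV[3]=[0, 1, 0, 2]
Event 6: LOCAL 1: VV[1][1]++ -> VV[1]=[0, 2, 0, 0]
Event 7: LOCAL 1: VV[1][1]++ -> VV[1]=[0, 3, 0, 0]
Event 3 stamp: [1, 0, 3, 0]
Event 6 stamp: [0, 2, 0, 0]
[1, 0, 3, 0] <= [0, 2, 0, 0]? False. Equal? False. Happens-before: False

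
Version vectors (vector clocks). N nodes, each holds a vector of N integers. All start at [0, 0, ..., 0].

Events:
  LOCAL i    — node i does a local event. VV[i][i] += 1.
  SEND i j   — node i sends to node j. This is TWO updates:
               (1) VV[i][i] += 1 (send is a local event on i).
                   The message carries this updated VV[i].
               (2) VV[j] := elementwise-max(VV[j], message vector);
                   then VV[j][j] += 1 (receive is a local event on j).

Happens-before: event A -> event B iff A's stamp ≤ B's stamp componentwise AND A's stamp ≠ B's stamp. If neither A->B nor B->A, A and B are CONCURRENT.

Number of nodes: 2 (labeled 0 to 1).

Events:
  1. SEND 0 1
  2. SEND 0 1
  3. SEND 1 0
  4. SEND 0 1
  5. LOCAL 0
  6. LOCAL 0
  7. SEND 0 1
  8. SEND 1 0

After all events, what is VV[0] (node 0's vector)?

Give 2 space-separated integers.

Initial: VV[0]=[0, 0]
Initial: VV[1]=[0, 0]
Event 1: SEND 0->1: VV[0][0]++ -> VV[0]=[1, 0], msg_vec=[1, 0]; VV[1]=max(VV[1],msg_vec) then VV[1][1]++ -> VV[1]=[1, 1]
Event 2: SEND 0->1: VV[0][0]++ -> VV[0]=[2, 0], msg_vec=[2, 0]; VV[1]=max(VV[1],msg_vec) then VV[1][1]++ -> VV[1]=[2, 2]
Event 3: SEND 1->0: VV[1][1]++ -> VV[1]=[2, 3], msg_vec=[2, 3]; VV[0]=max(VV[0],msg_vec) then VV[0][0]++ -> VV[0]=[3, 3]
Event 4: SEND 0->1: VV[0][0]++ -> VV[0]=[4, 3], msg_vec=[4, 3]; VV[1]=max(VV[1],msg_vec) then VV[1][1]++ -> VV[1]=[4, 4]
Event 5: LOCAL 0: VV[0][0]++ -> VV[0]=[5, 3]
Event 6: LOCAL 0: VV[0][0]++ -> VV[0]=[6, 3]
Event 7: SEND 0->1: VV[0][0]++ -> VV[0]=[7, 3], msg_vec=[7, 3]; VV[1]=max(VV[1],msg_vec) then VV[1][1]++ -> VV[1]=[7, 5]
Event 8: SEND 1->0: VV[1][1]++ -> VV[1]=[7, 6], msg_vec=[7, 6]; VV[0]=max(VV[0],msg_vec) then VV[0][0]++ -> VV[0]=[8, 6]
Final vectors: VV[0]=[8, 6]; VV[1]=[7, 6]

Answer: 8 6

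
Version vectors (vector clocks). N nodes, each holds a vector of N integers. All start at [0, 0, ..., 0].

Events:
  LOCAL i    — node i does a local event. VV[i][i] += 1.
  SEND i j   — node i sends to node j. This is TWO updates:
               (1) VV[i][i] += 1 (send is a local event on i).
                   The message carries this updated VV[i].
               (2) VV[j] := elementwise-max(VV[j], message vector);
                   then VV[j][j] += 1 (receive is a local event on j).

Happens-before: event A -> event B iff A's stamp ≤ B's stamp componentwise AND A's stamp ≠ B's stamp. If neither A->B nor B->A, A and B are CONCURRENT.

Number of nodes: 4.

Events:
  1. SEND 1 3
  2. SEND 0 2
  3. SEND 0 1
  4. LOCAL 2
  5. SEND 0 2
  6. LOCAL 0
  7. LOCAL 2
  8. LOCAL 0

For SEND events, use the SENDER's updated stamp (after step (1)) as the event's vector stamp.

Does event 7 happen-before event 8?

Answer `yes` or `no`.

Answer: no

Derivation:
Initial: VV[0]=[0, 0, 0, 0]
Initial: VV[1]=[0, 0, 0, 0]
Initial: VV[2]=[0, 0, 0, 0]
Initial: VV[3]=[0, 0, 0, 0]
Event 1: SEND 1->3: VV[1][1]++ -> VV[1]=[0, 1, 0, 0], msg_vec=[0, 1, 0, 0]; VV[3]=max(VV[3],msg_vec) then VV[3][3]++ -> VV[3]=[0, 1, 0, 1]
Event 2: SEND 0->2: VV[0][0]++ -> VV[0]=[1, 0, 0, 0], msg_vec=[1, 0, 0, 0]; VV[2]=max(VV[2],msg_vec) then VV[2][2]++ -> VV[2]=[1, 0, 1, 0]
Event 3: SEND 0->1: VV[0][0]++ -> VV[0]=[2, 0, 0, 0], msg_vec=[2, 0, 0, 0]; VV[1]=max(VV[1],msg_vec) then VV[1][1]++ -> VV[1]=[2, 2, 0, 0]
Event 4: LOCAL 2: VV[2][2]++ -> VV[2]=[1, 0, 2, 0]
Event 5: SEND 0->2: VV[0][0]++ -> VV[0]=[3, 0, 0, 0], msg_vec=[3, 0, 0, 0]; VV[2]=max(VV[2],msg_vec) then VV[2][2]++ -> VV[2]=[3, 0, 3, 0]
Event 6: LOCAL 0: VV[0][0]++ -> VV[0]=[4, 0, 0, 0]
Event 7: LOCAL 2: VV[2][2]++ -> VV[2]=[3, 0, 4, 0]
Event 8: LOCAL 0: VV[0][0]++ -> VV[0]=[5, 0, 0, 0]
Event 7 stamp: [3, 0, 4, 0]
Event 8 stamp: [5, 0, 0, 0]
[3, 0, 4, 0] <= [5, 0, 0, 0]? False. Equal? False. Happens-before: False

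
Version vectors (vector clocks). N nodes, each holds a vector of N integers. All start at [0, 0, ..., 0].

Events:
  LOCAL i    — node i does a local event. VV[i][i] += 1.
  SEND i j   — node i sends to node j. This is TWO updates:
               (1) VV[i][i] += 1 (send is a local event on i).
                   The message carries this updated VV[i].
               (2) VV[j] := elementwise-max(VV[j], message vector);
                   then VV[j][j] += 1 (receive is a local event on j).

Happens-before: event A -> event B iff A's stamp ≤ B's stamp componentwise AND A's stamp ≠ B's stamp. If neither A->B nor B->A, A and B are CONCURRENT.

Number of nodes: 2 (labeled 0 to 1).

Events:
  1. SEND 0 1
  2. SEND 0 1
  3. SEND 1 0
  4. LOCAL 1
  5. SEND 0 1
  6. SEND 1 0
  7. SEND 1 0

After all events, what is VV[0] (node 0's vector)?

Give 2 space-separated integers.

Initial: VV[0]=[0, 0]
Initial: VV[1]=[0, 0]
Event 1: SEND 0->1: VV[0][0]++ -> VV[0]=[1, 0], msg_vec=[1, 0]; VV[1]=max(VV[1],msg_vec) then VV[1][1]++ -> VV[1]=[1, 1]
Event 2: SEND 0->1: VV[0][0]++ -> VV[0]=[2, 0], msg_vec=[2, 0]; VV[1]=max(VV[1],msg_vec) then VV[1][1]++ -> VV[1]=[2, 2]
Event 3: SEND 1->0: VV[1][1]++ -> VV[1]=[2, 3], msg_vec=[2, 3]; VV[0]=max(VV[0],msg_vec) then VV[0][0]++ -> VV[0]=[3, 3]
Event 4: LOCAL 1: VV[1][1]++ -> VV[1]=[2, 4]
Event 5: SEND 0->1: VV[0][0]++ -> VV[0]=[4, 3], msg_vec=[4, 3]; VV[1]=max(VV[1],msg_vec) then VV[1][1]++ -> VV[1]=[4, 5]
Event 6: SEND 1->0: VV[1][1]++ -> VV[1]=[4, 6], msg_vec=[4, 6]; VV[0]=max(VV[0],msg_vec) then VV[0][0]++ -> VV[0]=[5, 6]
Event 7: SEND 1->0: VV[1][1]++ -> VV[1]=[4, 7], msg_vec=[4, 7]; VV[0]=max(VV[0],msg_vec) then VV[0][0]++ -> VV[0]=[6, 7]
Final vectors: VV[0]=[6, 7]; VV[1]=[4, 7]

Answer: 6 7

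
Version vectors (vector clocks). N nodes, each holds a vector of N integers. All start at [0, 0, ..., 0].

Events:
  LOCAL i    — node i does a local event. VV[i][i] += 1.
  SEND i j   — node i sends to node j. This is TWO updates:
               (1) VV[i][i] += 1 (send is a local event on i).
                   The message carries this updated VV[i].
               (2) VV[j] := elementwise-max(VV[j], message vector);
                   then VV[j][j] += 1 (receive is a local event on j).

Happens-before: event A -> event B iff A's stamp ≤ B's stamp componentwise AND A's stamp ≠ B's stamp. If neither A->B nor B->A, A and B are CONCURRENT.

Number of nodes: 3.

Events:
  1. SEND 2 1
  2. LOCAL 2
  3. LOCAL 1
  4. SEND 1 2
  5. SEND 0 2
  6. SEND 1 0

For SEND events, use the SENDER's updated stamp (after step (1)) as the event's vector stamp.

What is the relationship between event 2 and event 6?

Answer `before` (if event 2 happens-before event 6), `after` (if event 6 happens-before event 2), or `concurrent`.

Initial: VV[0]=[0, 0, 0]
Initial: VV[1]=[0, 0, 0]
Initial: VV[2]=[0, 0, 0]
Event 1: SEND 2->1: VV[2][2]++ -> VV[2]=[0, 0, 1], msg_vec=[0, 0, 1]; VV[1]=max(VV[1],msg_vec) then VV[1][1]++ -> VV[1]=[0, 1, 1]
Event 2: LOCAL 2: VV[2][2]++ -> VV[2]=[0, 0, 2]
Event 3: LOCAL 1: VV[1][1]++ -> VV[1]=[0, 2, 1]
Event 4: SEND 1->2: VV[1][1]++ -> VV[1]=[0, 3, 1], msg_vec=[0, 3, 1]; VV[2]=max(VV[2],msg_vec) then VV[2][2]++ -> VV[2]=[0, 3, 3]
Event 5: SEND 0->2: VV[0][0]++ -> VV[0]=[1, 0, 0], msg_vec=[1, 0, 0]; VV[2]=max(VV[2],msg_vec) then VV[2][2]++ -> VV[2]=[1, 3, 4]
Event 6: SEND 1->0: VV[1][1]++ -> VV[1]=[0, 4, 1], msg_vec=[0, 4, 1]; VV[0]=max(VV[0],msg_vec) then VV[0][0]++ -> VV[0]=[2, 4, 1]
Event 2 stamp: [0, 0, 2]
Event 6 stamp: [0, 4, 1]
[0, 0, 2] <= [0, 4, 1]? False
[0, 4, 1] <= [0, 0, 2]? False
Relation: concurrent

Answer: concurrent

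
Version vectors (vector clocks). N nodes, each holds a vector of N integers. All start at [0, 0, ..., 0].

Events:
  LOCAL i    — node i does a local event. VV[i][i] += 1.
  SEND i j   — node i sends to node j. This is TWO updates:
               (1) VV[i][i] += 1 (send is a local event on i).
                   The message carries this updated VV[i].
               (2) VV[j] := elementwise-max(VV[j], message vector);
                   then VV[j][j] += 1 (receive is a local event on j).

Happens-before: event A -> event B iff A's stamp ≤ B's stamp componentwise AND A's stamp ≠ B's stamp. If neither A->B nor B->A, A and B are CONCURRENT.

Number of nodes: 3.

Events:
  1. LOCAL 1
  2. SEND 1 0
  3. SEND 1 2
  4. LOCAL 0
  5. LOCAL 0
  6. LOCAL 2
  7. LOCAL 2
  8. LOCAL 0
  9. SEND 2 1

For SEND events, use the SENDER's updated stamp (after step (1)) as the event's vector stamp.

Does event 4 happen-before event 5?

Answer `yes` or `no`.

Initial: VV[0]=[0, 0, 0]
Initial: VV[1]=[0, 0, 0]
Initial: VV[2]=[0, 0, 0]
Event 1: LOCAL 1: VV[1][1]++ -> VV[1]=[0, 1, 0]
Event 2: SEND 1->0: VV[1][1]++ -> VV[1]=[0, 2, 0], msg_vec=[0, 2, 0]; VV[0]=max(VV[0],msg_vec) then VV[0][0]++ -> VV[0]=[1, 2, 0]
Event 3: SEND 1->2: VV[1][1]++ -> VV[1]=[0, 3, 0], msg_vec=[0, 3, 0]; VV[2]=max(VV[2],msg_vec) then VV[2][2]++ -> VV[2]=[0, 3, 1]
Event 4: LOCAL 0: VV[0][0]++ -> VV[0]=[2, 2, 0]
Event 5: LOCAL 0: VV[0][0]++ -> VV[0]=[3, 2, 0]
Event 6: LOCAL 2: VV[2][2]++ -> VV[2]=[0, 3, 2]
Event 7: LOCAL 2: VV[2][2]++ -> VV[2]=[0, 3, 3]
Event 8: LOCAL 0: VV[0][0]++ -> VV[0]=[4, 2, 0]
Event 9: SEND 2->1: VV[2][2]++ -> VV[2]=[0, 3, 4], msg_vec=[0, 3, 4]; VV[1]=max(VV[1],msg_vec) then VV[1][1]++ -> VV[1]=[0, 4, 4]
Event 4 stamp: [2, 2, 0]
Event 5 stamp: [3, 2, 0]
[2, 2, 0] <= [3, 2, 0]? True. Equal? False. Happens-before: True

Answer: yes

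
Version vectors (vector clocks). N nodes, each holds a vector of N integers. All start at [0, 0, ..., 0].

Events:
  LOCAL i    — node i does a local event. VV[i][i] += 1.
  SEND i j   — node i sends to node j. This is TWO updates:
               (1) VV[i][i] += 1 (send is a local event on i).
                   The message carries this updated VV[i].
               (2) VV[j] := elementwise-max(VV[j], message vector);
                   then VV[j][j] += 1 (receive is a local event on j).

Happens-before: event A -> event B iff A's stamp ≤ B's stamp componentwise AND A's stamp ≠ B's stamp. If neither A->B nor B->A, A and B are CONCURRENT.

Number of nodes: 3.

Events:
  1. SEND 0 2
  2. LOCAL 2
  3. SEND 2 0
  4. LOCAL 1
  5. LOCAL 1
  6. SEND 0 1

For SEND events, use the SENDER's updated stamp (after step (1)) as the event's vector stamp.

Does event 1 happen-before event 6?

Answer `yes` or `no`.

Answer: yes

Derivation:
Initial: VV[0]=[0, 0, 0]
Initial: VV[1]=[0, 0, 0]
Initial: VV[2]=[0, 0, 0]
Event 1: SEND 0->2: VV[0][0]++ -> VV[0]=[1, 0, 0], msg_vec=[1, 0, 0]; VV[2]=max(VV[2],msg_vec) then VV[2][2]++ -> VV[2]=[1, 0, 1]
Event 2: LOCAL 2: VV[2][2]++ -> VV[2]=[1, 0, 2]
Event 3: SEND 2->0: VV[2][2]++ -> VV[2]=[1, 0, 3], msg_vec=[1, 0, 3]; VV[0]=max(VV[0],msg_vec) then VV[0][0]++ -> VV[0]=[2, 0, 3]
Event 4: LOCAL 1: VV[1][1]++ -> VV[1]=[0, 1, 0]
Event 5: LOCAL 1: VV[1][1]++ -> VV[1]=[0, 2, 0]
Event 6: SEND 0->1: VV[0][0]++ -> VV[0]=[3, 0, 3], msg_vec=[3, 0, 3]; VV[1]=max(VV[1],msg_vec) then VV[1][1]++ -> VV[1]=[3, 3, 3]
Event 1 stamp: [1, 0, 0]
Event 6 stamp: [3, 0, 3]
[1, 0, 0] <= [3, 0, 3]? True. Equal? False. Happens-before: True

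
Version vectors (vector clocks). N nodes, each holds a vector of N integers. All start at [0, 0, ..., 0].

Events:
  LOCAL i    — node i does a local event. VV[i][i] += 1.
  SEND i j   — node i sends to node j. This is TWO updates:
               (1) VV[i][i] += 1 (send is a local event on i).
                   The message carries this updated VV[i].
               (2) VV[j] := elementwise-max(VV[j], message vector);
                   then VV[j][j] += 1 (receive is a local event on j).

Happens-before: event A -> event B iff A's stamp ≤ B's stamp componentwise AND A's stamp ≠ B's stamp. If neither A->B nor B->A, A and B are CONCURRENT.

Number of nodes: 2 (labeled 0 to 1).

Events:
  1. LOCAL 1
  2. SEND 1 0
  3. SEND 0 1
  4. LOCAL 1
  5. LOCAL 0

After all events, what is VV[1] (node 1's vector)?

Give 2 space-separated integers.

Answer: 2 4

Derivation:
Initial: VV[0]=[0, 0]
Initial: VV[1]=[0, 0]
Event 1: LOCAL 1: VV[1][1]++ -> VV[1]=[0, 1]
Event 2: SEND 1->0: VV[1][1]++ -> VV[1]=[0, 2], msg_vec=[0, 2]; VV[0]=max(VV[0],msg_vec) then VV[0][0]++ -> VV[0]=[1, 2]
Event 3: SEND 0->1: VV[0][0]++ -> VV[0]=[2, 2], msg_vec=[2, 2]; VV[1]=max(VV[1],msg_vec) then VV[1][1]++ -> VV[1]=[2, 3]
Event 4: LOCAL 1: VV[1][1]++ -> VV[1]=[2, 4]
Event 5: LOCAL 0: VV[0][0]++ -> VV[0]=[3, 2]
Final vectors: VV[0]=[3, 2]; VV[1]=[2, 4]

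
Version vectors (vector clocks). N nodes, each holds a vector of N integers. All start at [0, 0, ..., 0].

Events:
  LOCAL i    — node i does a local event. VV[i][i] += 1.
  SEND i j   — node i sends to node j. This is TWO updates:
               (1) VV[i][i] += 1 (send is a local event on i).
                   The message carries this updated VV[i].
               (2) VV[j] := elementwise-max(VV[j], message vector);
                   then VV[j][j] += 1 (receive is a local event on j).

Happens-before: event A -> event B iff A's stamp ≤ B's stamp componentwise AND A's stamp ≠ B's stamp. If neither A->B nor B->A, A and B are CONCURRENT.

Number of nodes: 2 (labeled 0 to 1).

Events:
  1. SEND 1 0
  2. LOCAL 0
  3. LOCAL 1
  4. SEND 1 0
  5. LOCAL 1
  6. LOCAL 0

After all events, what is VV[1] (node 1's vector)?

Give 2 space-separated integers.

Answer: 0 4

Derivation:
Initial: VV[0]=[0, 0]
Initial: VV[1]=[0, 0]
Event 1: SEND 1->0: VV[1][1]++ -> VV[1]=[0, 1], msg_vec=[0, 1]; VV[0]=max(VV[0],msg_vec) then VV[0][0]++ -> VV[0]=[1, 1]
Event 2: LOCAL 0: VV[0][0]++ -> VV[0]=[2, 1]
Event 3: LOCAL 1: VV[1][1]++ -> VV[1]=[0, 2]
Event 4: SEND 1->0: VV[1][1]++ -> VV[1]=[0, 3], msg_vec=[0, 3]; VV[0]=max(VV[0],msg_vec) then VV[0][0]++ -> VV[0]=[3, 3]
Event 5: LOCAL 1: VV[1][1]++ -> VV[1]=[0, 4]
Event 6: LOCAL 0: VV[0][0]++ -> VV[0]=[4, 3]
Final vectors: VV[0]=[4, 3]; VV[1]=[0, 4]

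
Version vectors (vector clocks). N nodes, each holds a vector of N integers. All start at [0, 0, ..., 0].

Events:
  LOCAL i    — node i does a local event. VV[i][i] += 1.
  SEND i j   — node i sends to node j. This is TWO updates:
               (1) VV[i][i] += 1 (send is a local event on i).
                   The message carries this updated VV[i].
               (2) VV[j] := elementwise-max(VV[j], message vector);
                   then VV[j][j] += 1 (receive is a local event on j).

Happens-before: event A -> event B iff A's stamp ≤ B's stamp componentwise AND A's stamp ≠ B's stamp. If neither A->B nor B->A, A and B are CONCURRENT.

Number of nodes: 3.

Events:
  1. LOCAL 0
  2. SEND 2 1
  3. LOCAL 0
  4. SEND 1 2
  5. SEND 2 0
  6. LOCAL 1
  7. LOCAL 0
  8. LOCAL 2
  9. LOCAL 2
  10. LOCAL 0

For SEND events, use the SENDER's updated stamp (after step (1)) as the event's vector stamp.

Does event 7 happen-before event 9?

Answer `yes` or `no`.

Initial: VV[0]=[0, 0, 0]
Initial: VV[1]=[0, 0, 0]
Initial: VV[2]=[0, 0, 0]
Event 1: LOCAL 0: VV[0][0]++ -> VV[0]=[1, 0, 0]
Event 2: SEND 2->1: VV[2][2]++ -> VV[2]=[0, 0, 1], msg_vec=[0, 0, 1]; VV[1]=max(VV[1],msg_vec) then VV[1][1]++ -> VV[1]=[0, 1, 1]
Event 3: LOCAL 0: VV[0][0]++ -> VV[0]=[2, 0, 0]
Event 4: SEND 1->2: VV[1][1]++ -> VV[1]=[0, 2, 1], msg_vec=[0, 2, 1]; VV[2]=max(VV[2],msg_vec) then VV[2][2]++ -> VV[2]=[0, 2, 2]
Event 5: SEND 2->0: VV[2][2]++ -> VV[2]=[0, 2, 3], msg_vec=[0, 2, 3]; VV[0]=max(VV[0],msg_vec) then VV[0][0]++ -> VV[0]=[3, 2, 3]
Event 6: LOCAL 1: VV[1][1]++ -> VV[1]=[0, 3, 1]
Event 7: LOCAL 0: VV[0][0]++ -> VV[0]=[4, 2, 3]
Event 8: LOCAL 2: VV[2][2]++ -> VV[2]=[0, 2, 4]
Event 9: LOCAL 2: VV[2][2]++ -> VV[2]=[0, 2, 5]
Event 10: LOCAL 0: VV[0][0]++ -> VV[0]=[5, 2, 3]
Event 7 stamp: [4, 2, 3]
Event 9 stamp: [0, 2, 5]
[4, 2, 3] <= [0, 2, 5]? False. Equal? False. Happens-before: False

Answer: no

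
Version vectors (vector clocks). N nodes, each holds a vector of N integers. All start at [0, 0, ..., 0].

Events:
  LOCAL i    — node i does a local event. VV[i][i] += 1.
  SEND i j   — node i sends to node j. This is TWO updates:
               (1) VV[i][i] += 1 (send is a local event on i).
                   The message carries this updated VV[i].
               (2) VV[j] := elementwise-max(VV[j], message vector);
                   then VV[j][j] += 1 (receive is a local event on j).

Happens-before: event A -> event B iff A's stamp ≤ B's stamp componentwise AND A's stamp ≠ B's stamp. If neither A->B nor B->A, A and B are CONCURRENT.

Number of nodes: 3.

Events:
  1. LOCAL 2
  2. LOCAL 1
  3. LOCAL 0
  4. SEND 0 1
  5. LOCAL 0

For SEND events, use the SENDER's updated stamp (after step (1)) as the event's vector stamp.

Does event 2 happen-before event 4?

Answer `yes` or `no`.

Initial: VV[0]=[0, 0, 0]
Initial: VV[1]=[0, 0, 0]
Initial: VV[2]=[0, 0, 0]
Event 1: LOCAL 2: VV[2][2]++ -> VV[2]=[0, 0, 1]
Event 2: LOCAL 1: VV[1][1]++ -> VV[1]=[0, 1, 0]
Event 3: LOCAL 0: VV[0][0]++ -> VV[0]=[1, 0, 0]
Event 4: SEND 0->1: VV[0][0]++ -> VV[0]=[2, 0, 0], msg_vec=[2, 0, 0]; VV[1]=max(VV[1],msg_vec) then VV[1][1]++ -> VV[1]=[2, 2, 0]
Event 5: LOCAL 0: VV[0][0]++ -> VV[0]=[3, 0, 0]
Event 2 stamp: [0, 1, 0]
Event 4 stamp: [2, 0, 0]
[0, 1, 0] <= [2, 0, 0]? False. Equal? False. Happens-before: False

Answer: no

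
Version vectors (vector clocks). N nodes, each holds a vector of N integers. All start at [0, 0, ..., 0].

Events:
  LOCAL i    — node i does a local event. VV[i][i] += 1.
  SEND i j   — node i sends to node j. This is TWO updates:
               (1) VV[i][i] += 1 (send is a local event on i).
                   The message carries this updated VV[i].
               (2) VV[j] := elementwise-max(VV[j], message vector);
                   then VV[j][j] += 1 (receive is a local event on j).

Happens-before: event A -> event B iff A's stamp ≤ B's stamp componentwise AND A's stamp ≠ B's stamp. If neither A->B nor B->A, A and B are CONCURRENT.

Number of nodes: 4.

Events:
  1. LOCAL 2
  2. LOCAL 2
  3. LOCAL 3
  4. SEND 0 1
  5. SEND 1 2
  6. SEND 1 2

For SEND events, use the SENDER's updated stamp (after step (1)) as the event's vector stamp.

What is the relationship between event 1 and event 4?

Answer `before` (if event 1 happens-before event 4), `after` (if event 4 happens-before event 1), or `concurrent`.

Answer: concurrent

Derivation:
Initial: VV[0]=[0, 0, 0, 0]
Initial: VV[1]=[0, 0, 0, 0]
Initial: VV[2]=[0, 0, 0, 0]
Initial: VV[3]=[0, 0, 0, 0]
Event 1: LOCAL 2: VV[2][2]++ -> VV[2]=[0, 0, 1, 0]
Event 2: LOCAL 2: VV[2][2]++ -> VV[2]=[0, 0, 2, 0]
Event 3: LOCAL 3: VV[3][3]++ -> VV[3]=[0, 0, 0, 1]
Event 4: SEND 0->1: VV[0][0]++ -> VV[0]=[1, 0, 0, 0], msg_vec=[1, 0, 0, 0]; VV[1]=max(VV[1],msg_vec) then VV[1][1]++ -> VV[1]=[1, 1, 0, 0]
Event 5: SEND 1->2: VV[1][1]++ -> VV[1]=[1, 2, 0, 0], msg_vec=[1, 2, 0, 0]; VV[2]=max(VV[2],msg_vec) then VV[2][2]++ -> VV[2]=[1, 2, 3, 0]
Event 6: SEND 1->2: VV[1][1]++ -> VV[1]=[1, 3, 0, 0], msg_vec=[1, 3, 0, 0]; VV[2]=max(VV[2],msg_vec) then VV[2][2]++ -> VV[2]=[1, 3, 4, 0]
Event 1 stamp: [0, 0, 1, 0]
Event 4 stamp: [1, 0, 0, 0]
[0, 0, 1, 0] <= [1, 0, 0, 0]? False
[1, 0, 0, 0] <= [0, 0, 1, 0]? False
Relation: concurrent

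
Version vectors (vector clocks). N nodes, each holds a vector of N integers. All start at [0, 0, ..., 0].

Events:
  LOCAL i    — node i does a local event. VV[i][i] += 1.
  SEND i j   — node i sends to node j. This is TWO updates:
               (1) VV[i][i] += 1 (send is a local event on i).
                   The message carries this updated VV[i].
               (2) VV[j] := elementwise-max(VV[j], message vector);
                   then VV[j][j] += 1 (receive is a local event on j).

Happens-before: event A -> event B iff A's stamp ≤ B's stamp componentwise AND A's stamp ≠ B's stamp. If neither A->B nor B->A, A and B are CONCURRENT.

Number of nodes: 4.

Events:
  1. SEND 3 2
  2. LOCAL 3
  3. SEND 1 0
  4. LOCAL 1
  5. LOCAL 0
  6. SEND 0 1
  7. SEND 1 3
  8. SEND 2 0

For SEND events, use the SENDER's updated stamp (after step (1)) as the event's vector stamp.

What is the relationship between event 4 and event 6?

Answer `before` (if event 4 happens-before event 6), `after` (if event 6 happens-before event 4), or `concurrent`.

Answer: concurrent

Derivation:
Initial: VV[0]=[0, 0, 0, 0]
Initial: VV[1]=[0, 0, 0, 0]
Initial: VV[2]=[0, 0, 0, 0]
Initial: VV[3]=[0, 0, 0, 0]
Event 1: SEND 3->2: VV[3][3]++ -> VV[3]=[0, 0, 0, 1], msg_vec=[0, 0, 0, 1]; VV[2]=max(VV[2],msg_vec) then VV[2][2]++ -> VV[2]=[0, 0, 1, 1]
Event 2: LOCAL 3: VV[3][3]++ -> VV[3]=[0, 0, 0, 2]
Event 3: SEND 1->0: VV[1][1]++ -> VV[1]=[0, 1, 0, 0], msg_vec=[0, 1, 0, 0]; VV[0]=max(VV[0],msg_vec) then VV[0][0]++ -> VV[0]=[1, 1, 0, 0]
Event 4: LOCAL 1: VV[1][1]++ -> VV[1]=[0, 2, 0, 0]
Event 5: LOCAL 0: VV[0][0]++ -> VV[0]=[2, 1, 0, 0]
Event 6: SEND 0->1: VV[0][0]++ -> VV[0]=[3, 1, 0, 0], msg_vec=[3, 1, 0, 0]; VV[1]=max(VV[1],msg_vec) then VV[1][1]++ -> VV[1]=[3, 3, 0, 0]
Event 7: SEND 1->3: VV[1][1]++ -> VV[1]=[3, 4, 0, 0], msg_vec=[3, 4, 0, 0]; VV[3]=max(VV[3],msg_vec) then VV[3][3]++ -> VV[3]=[3, 4, 0, 3]
Event 8: SEND 2->0: VV[2][2]++ -> VV[2]=[0, 0, 2, 1], msg_vec=[0, 0, 2, 1]; VV[0]=max(VV[0],msg_vec) then VV[0][0]++ -> VV[0]=[4, 1, 2, 1]
Event 4 stamp: [0, 2, 0, 0]
Event 6 stamp: [3, 1, 0, 0]
[0, 2, 0, 0] <= [3, 1, 0, 0]? False
[3, 1, 0, 0] <= [0, 2, 0, 0]? False
Relation: concurrent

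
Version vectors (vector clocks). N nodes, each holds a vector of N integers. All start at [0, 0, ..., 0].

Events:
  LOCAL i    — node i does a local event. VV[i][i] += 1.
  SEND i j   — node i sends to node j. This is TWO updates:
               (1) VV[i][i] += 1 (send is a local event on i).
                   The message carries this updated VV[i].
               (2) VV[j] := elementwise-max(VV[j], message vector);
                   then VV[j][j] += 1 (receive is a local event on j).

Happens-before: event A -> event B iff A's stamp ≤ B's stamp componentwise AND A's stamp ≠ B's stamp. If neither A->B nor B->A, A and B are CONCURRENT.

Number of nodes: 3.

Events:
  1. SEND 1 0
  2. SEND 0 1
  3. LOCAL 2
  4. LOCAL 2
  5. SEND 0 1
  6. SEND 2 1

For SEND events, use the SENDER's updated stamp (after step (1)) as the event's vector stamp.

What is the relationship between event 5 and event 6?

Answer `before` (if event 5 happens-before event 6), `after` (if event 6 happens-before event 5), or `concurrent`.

Initial: VV[0]=[0, 0, 0]
Initial: VV[1]=[0, 0, 0]
Initial: VV[2]=[0, 0, 0]
Event 1: SEND 1->0: VV[1][1]++ -> VV[1]=[0, 1, 0], msg_vec=[0, 1, 0]; VV[0]=max(VV[0],msg_vec) then VV[0][0]++ -> VV[0]=[1, 1, 0]
Event 2: SEND 0->1: VV[0][0]++ -> VV[0]=[2, 1, 0], msg_vec=[2, 1, 0]; VV[1]=max(VV[1],msg_vec) then VV[1][1]++ -> VV[1]=[2, 2, 0]
Event 3: LOCAL 2: VV[2][2]++ -> VV[2]=[0, 0, 1]
Event 4: LOCAL 2: VV[2][2]++ -> VV[2]=[0, 0, 2]
Event 5: SEND 0->1: VV[0][0]++ -> VV[0]=[3, 1, 0], msg_vec=[3, 1, 0]; VV[1]=max(VV[1],msg_vec) then VV[1][1]++ -> VV[1]=[3, 3, 0]
Event 6: SEND 2->1: VV[2][2]++ -> VV[2]=[0, 0, 3], msg_vec=[0, 0, 3]; VV[1]=max(VV[1],msg_vec) then VV[1][1]++ -> VV[1]=[3, 4, 3]
Event 5 stamp: [3, 1, 0]
Event 6 stamp: [0, 0, 3]
[3, 1, 0] <= [0, 0, 3]? False
[0, 0, 3] <= [3, 1, 0]? False
Relation: concurrent

Answer: concurrent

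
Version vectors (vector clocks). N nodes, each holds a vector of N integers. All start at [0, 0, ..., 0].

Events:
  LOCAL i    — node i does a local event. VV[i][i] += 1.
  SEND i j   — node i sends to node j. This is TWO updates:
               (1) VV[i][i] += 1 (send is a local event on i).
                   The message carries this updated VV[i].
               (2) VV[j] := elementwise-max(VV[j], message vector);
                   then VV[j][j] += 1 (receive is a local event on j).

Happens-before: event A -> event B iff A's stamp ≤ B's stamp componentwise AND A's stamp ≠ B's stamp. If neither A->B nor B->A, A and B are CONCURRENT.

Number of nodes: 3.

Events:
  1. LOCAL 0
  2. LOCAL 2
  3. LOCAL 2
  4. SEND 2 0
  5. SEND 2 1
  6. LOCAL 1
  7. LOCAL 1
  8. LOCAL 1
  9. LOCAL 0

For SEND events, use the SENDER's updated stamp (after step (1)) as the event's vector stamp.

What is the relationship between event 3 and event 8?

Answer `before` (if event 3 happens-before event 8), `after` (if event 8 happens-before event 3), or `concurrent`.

Answer: before

Derivation:
Initial: VV[0]=[0, 0, 0]
Initial: VV[1]=[0, 0, 0]
Initial: VV[2]=[0, 0, 0]
Event 1: LOCAL 0: VV[0][0]++ -> VV[0]=[1, 0, 0]
Event 2: LOCAL 2: VV[2][2]++ -> VV[2]=[0, 0, 1]
Event 3: LOCAL 2: VV[2][2]++ -> VV[2]=[0, 0, 2]
Event 4: SEND 2->0: VV[2][2]++ -> VV[2]=[0, 0, 3], msg_vec=[0, 0, 3]; VV[0]=max(VV[0],msg_vec) then VV[0][0]++ -> VV[0]=[2, 0, 3]
Event 5: SEND 2->1: VV[2][2]++ -> VV[2]=[0, 0, 4], msg_vec=[0, 0, 4]; VV[1]=max(VV[1],msg_vec) then VV[1][1]++ -> VV[1]=[0, 1, 4]
Event 6: LOCAL 1: VV[1][1]++ -> VV[1]=[0, 2, 4]
Event 7: LOCAL 1: VV[1][1]++ -> VV[1]=[0, 3, 4]
Event 8: LOCAL 1: VV[1][1]++ -> VV[1]=[0, 4, 4]
Event 9: LOCAL 0: VV[0][0]++ -> VV[0]=[3, 0, 3]
Event 3 stamp: [0, 0, 2]
Event 8 stamp: [0, 4, 4]
[0, 0, 2] <= [0, 4, 4]? True
[0, 4, 4] <= [0, 0, 2]? False
Relation: before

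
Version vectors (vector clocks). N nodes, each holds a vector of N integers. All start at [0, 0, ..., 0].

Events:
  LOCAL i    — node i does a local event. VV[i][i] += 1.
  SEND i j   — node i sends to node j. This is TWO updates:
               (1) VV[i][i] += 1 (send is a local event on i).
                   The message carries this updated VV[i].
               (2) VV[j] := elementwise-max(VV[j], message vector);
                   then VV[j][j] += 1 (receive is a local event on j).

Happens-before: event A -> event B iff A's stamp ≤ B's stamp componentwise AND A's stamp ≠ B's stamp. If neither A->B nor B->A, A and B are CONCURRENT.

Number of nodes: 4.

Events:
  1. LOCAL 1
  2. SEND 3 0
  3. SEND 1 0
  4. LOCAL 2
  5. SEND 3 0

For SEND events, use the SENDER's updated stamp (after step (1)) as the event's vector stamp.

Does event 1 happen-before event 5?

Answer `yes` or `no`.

Answer: no

Derivation:
Initial: VV[0]=[0, 0, 0, 0]
Initial: VV[1]=[0, 0, 0, 0]
Initial: VV[2]=[0, 0, 0, 0]
Initial: VV[3]=[0, 0, 0, 0]
Event 1: LOCAL 1: VV[1][1]++ -> VV[1]=[0, 1, 0, 0]
Event 2: SEND 3->0: VV[3][3]++ -> VV[3]=[0, 0, 0, 1], msg_vec=[0, 0, 0, 1]; VV[0]=max(VV[0],msg_vec) then VV[0][0]++ -> VV[0]=[1, 0, 0, 1]
Event 3: SEND 1->0: VV[1][1]++ -> VV[1]=[0, 2, 0, 0], msg_vec=[0, 2, 0, 0]; VV[0]=max(VV[0],msg_vec) then VV[0][0]++ -> VV[0]=[2, 2, 0, 1]
Event 4: LOCAL 2: VV[2][2]++ -> VV[2]=[0, 0, 1, 0]
Event 5: SEND 3->0: VV[3][3]++ -> VV[3]=[0, 0, 0, 2], msg_vec=[0, 0, 0, 2]; VV[0]=max(VV[0],msg_vec) then VV[0][0]++ -> VV[0]=[3, 2, 0, 2]
Event 1 stamp: [0, 1, 0, 0]
Event 5 stamp: [0, 0, 0, 2]
[0, 1, 0, 0] <= [0, 0, 0, 2]? False. Equal? False. Happens-before: False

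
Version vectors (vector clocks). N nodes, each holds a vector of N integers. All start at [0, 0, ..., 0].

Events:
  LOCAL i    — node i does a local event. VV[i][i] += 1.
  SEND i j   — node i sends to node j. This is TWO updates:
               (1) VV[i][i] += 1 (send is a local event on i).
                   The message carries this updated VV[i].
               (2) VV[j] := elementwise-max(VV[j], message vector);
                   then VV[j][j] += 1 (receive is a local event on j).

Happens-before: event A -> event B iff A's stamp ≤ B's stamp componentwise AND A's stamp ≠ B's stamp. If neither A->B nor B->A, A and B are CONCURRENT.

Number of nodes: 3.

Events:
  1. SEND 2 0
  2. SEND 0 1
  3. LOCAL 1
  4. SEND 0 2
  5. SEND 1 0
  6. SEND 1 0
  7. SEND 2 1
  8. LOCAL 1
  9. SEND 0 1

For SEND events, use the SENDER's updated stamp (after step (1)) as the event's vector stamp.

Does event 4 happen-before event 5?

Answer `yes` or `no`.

Answer: no

Derivation:
Initial: VV[0]=[0, 0, 0]
Initial: VV[1]=[0, 0, 0]
Initial: VV[2]=[0, 0, 0]
Event 1: SEND 2->0: VV[2][2]++ -> VV[2]=[0, 0, 1], msg_vec=[0, 0, 1]; VV[0]=max(VV[0],msg_vec) then VV[0][0]++ -> VV[0]=[1, 0, 1]
Event 2: SEND 0->1: VV[0][0]++ -> VV[0]=[2, 0, 1], msg_vec=[2, 0, 1]; VV[1]=max(VV[1],msg_vec) then VV[1][1]++ -> VV[1]=[2, 1, 1]
Event 3: LOCAL 1: VV[1][1]++ -> VV[1]=[2, 2, 1]
Event 4: SEND 0->2: VV[0][0]++ -> VV[0]=[3, 0, 1], msg_vec=[3, 0, 1]; VV[2]=max(VV[2],msg_vec) then VV[2][2]++ -> VV[2]=[3, 0, 2]
Event 5: SEND 1->0: VV[1][1]++ -> VV[1]=[2, 3, 1], msg_vec=[2, 3, 1]; VV[0]=max(VV[0],msg_vec) then VV[0][0]++ -> VV[0]=[4, 3, 1]
Event 6: SEND 1->0: VV[1][1]++ -> VV[1]=[2, 4, 1], msg_vec=[2, 4, 1]; VV[0]=max(VV[0],msg_vec) then VV[0][0]++ -> VV[0]=[5, 4, 1]
Event 7: SEND 2->1: VV[2][2]++ -> VV[2]=[3, 0, 3], msg_vec=[3, 0, 3]; VV[1]=max(VV[1],msg_vec) then VV[1][1]++ -> VV[1]=[3, 5, 3]
Event 8: LOCAL 1: VV[1][1]++ -> VV[1]=[3, 6, 3]
Event 9: SEND 0->1: VV[0][0]++ -> VV[0]=[6, 4, 1], msg_vec=[6, 4, 1]; VV[1]=max(VV[1],msg_vec) then VV[1][1]++ -> VV[1]=[6, 7, 3]
Event 4 stamp: [3, 0, 1]
Event 5 stamp: [2, 3, 1]
[3, 0, 1] <= [2, 3, 1]? False. Equal? False. Happens-before: False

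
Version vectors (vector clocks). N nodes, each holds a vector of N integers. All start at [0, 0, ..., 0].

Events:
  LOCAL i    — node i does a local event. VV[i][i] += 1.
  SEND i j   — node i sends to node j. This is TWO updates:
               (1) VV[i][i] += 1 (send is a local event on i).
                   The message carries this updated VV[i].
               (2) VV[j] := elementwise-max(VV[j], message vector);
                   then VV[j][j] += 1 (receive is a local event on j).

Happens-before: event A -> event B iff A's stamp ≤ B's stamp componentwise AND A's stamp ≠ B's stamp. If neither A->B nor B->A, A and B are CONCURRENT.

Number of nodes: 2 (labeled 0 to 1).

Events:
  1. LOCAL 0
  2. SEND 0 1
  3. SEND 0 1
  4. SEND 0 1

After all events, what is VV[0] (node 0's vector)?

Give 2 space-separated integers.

Answer: 4 0

Derivation:
Initial: VV[0]=[0, 0]
Initial: VV[1]=[0, 0]
Event 1: LOCAL 0: VV[0][0]++ -> VV[0]=[1, 0]
Event 2: SEND 0->1: VV[0][0]++ -> VV[0]=[2, 0], msg_vec=[2, 0]; VV[1]=max(VV[1],msg_vec) then VV[1][1]++ -> VV[1]=[2, 1]
Event 3: SEND 0->1: VV[0][0]++ -> VV[0]=[3, 0], msg_vec=[3, 0]; VV[1]=max(VV[1],msg_vec) then VV[1][1]++ -> VV[1]=[3, 2]
Event 4: SEND 0->1: VV[0][0]++ -> VV[0]=[4, 0], msg_vec=[4, 0]; VV[1]=max(VV[1],msg_vec) then VV[1][1]++ -> VV[1]=[4, 3]
Final vectors: VV[0]=[4, 0]; VV[1]=[4, 3]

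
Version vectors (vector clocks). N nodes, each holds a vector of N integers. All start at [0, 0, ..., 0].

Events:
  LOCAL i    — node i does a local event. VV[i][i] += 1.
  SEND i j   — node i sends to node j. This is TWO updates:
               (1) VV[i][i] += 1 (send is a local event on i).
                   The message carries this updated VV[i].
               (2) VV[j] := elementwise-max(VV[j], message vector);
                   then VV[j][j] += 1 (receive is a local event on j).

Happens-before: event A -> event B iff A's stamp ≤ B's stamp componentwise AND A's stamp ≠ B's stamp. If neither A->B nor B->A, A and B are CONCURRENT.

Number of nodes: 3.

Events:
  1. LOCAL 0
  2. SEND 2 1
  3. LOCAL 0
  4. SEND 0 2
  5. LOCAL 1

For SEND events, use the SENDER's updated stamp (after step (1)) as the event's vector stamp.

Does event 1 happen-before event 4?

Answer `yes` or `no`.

Initial: VV[0]=[0, 0, 0]
Initial: VV[1]=[0, 0, 0]
Initial: VV[2]=[0, 0, 0]
Event 1: LOCAL 0: VV[0][0]++ -> VV[0]=[1, 0, 0]
Event 2: SEND 2->1: VV[2][2]++ -> VV[2]=[0, 0, 1], msg_vec=[0, 0, 1]; VV[1]=max(VV[1],msg_vec) then VV[1][1]++ -> VV[1]=[0, 1, 1]
Event 3: LOCAL 0: VV[0][0]++ -> VV[0]=[2, 0, 0]
Event 4: SEND 0->2: VV[0][0]++ -> VV[0]=[3, 0, 0], msg_vec=[3, 0, 0]; VV[2]=max(VV[2],msg_vec) then VV[2][2]++ -> VV[2]=[3, 0, 2]
Event 5: LOCAL 1: VV[1][1]++ -> VV[1]=[0, 2, 1]
Event 1 stamp: [1, 0, 0]
Event 4 stamp: [3, 0, 0]
[1, 0, 0] <= [3, 0, 0]? True. Equal? False. Happens-before: True

Answer: yes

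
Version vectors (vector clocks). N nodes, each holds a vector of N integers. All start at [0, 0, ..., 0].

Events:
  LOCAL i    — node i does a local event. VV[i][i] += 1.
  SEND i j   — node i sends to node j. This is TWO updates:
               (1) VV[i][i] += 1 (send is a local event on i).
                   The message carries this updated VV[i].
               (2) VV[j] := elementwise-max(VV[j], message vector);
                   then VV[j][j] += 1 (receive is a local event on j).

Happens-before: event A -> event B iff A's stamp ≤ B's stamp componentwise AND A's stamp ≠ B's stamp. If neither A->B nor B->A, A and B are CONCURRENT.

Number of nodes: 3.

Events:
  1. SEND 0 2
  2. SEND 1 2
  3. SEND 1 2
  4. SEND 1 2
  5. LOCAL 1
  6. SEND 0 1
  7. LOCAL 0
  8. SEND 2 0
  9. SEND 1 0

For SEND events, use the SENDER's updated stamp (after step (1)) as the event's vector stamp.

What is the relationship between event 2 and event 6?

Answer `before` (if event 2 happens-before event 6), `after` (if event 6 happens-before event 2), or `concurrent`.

Answer: concurrent

Derivation:
Initial: VV[0]=[0, 0, 0]
Initial: VV[1]=[0, 0, 0]
Initial: VV[2]=[0, 0, 0]
Event 1: SEND 0->2: VV[0][0]++ -> VV[0]=[1, 0, 0], msg_vec=[1, 0, 0]; VV[2]=max(VV[2],msg_vec) then VV[2][2]++ -> VV[2]=[1, 0, 1]
Event 2: SEND 1->2: VV[1][1]++ -> VV[1]=[0, 1, 0], msg_vec=[0, 1, 0]; VV[2]=max(VV[2],msg_vec) then VV[2][2]++ -> VV[2]=[1, 1, 2]
Event 3: SEND 1->2: VV[1][1]++ -> VV[1]=[0, 2, 0], msg_vec=[0, 2, 0]; VV[2]=max(VV[2],msg_vec) then VV[2][2]++ -> VV[2]=[1, 2, 3]
Event 4: SEND 1->2: VV[1][1]++ -> VV[1]=[0, 3, 0], msg_vec=[0, 3, 0]; VV[2]=max(VV[2],msg_vec) then VV[2][2]++ -> VV[2]=[1, 3, 4]
Event 5: LOCAL 1: VV[1][1]++ -> VV[1]=[0, 4, 0]
Event 6: SEND 0->1: VV[0][0]++ -> VV[0]=[2, 0, 0], msg_vec=[2, 0, 0]; VV[1]=max(VV[1],msg_vec) then VV[1][1]++ -> VV[1]=[2, 5, 0]
Event 7: LOCAL 0: VV[0][0]++ -> VV[0]=[3, 0, 0]
Event 8: SEND 2->0: VV[2][2]++ -> VV[2]=[1, 3, 5], msg_vec=[1, 3, 5]; VV[0]=max(VV[0],msg_vec) then VV[0][0]++ -> VV[0]=[4, 3, 5]
Event 9: SEND 1->0: VV[1][1]++ -> VV[1]=[2, 6, 0], msg_vec=[2, 6, 0]; VV[0]=max(VV[0],msg_vec) then VV[0][0]++ -> VV[0]=[5, 6, 5]
Event 2 stamp: [0, 1, 0]
Event 6 stamp: [2, 0, 0]
[0, 1, 0] <= [2, 0, 0]? False
[2, 0, 0] <= [0, 1, 0]? False
Relation: concurrent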